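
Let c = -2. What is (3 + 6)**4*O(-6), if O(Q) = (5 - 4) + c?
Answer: -6561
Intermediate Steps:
O(Q) = -1 (O(Q) = (5 - 4) - 2 = 1 - 2 = -1)
(3 + 6)**4*O(-6) = (3 + 6)**4*(-1) = 9**4*(-1) = 6561*(-1) = -6561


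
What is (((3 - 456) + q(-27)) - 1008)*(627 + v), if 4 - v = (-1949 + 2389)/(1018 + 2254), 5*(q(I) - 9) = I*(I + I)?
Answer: -1497055248/2045 ≈ -7.3206e+5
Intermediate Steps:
q(I) = 9 + 2*I**2/5 (q(I) = 9 + (I*(I + I))/5 = 9 + (I*(2*I))/5 = 9 + (2*I**2)/5 = 9 + 2*I**2/5)
v = 1581/409 (v = 4 - (-1949 + 2389)/(1018 + 2254) = 4 - 440/3272 = 4 - 1*55/409 = 4 - 55/409 = 1581/409 ≈ 3.8655)
(((3 - 456) + q(-27)) - 1008)*(627 + v) = (((3 - 456) + (9 + (2/5)*(-27)**2)) - 1008)*(627 + 1581/409) = ((-453 + (9 + (2/5)*729)) - 1008)*(258024/409) = ((-453 + (9 + 1458/5)) - 1008)*(258024/409) = ((-453 + 1503/5) - 1008)*(258024/409) = (-762/5 - 1008)*(258024/409) = -5802/5*258024/409 = -1497055248/2045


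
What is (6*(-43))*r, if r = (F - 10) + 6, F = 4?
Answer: 0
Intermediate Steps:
r = 0 (r = (4 - 10) + 6 = -6 + 6 = 0)
(6*(-43))*r = (6*(-43))*0 = -258*0 = 0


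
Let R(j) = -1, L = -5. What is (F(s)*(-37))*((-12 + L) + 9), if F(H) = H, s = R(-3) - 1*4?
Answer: -1480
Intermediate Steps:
s = -5 (s = -1 - 1*4 = -1 - 4 = -5)
(F(s)*(-37))*((-12 + L) + 9) = (-5*(-37))*((-12 - 5) + 9) = 185*(-17 + 9) = 185*(-8) = -1480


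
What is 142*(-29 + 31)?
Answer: 284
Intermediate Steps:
142*(-29 + 31) = 142*2 = 284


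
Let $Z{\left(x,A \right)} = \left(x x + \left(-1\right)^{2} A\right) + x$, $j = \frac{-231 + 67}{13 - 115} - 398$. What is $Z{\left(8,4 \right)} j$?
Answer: $- \frac{1536416}{51} \approx -30126.0$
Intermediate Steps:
$j = - \frac{20216}{51}$ ($j = - \frac{164}{-102} - 398 = \left(-164\right) \left(- \frac{1}{102}\right) - 398 = \frac{82}{51} - 398 = - \frac{20216}{51} \approx -396.39$)
$Z{\left(x,A \right)} = A + x + x^{2}$ ($Z{\left(x,A \right)} = \left(x^{2} + 1 A\right) + x = \left(x^{2} + A\right) + x = \left(A + x^{2}\right) + x = A + x + x^{2}$)
$Z{\left(8,4 \right)} j = \left(4 + 8 + 8^{2}\right) \left(- \frac{20216}{51}\right) = \left(4 + 8 + 64\right) \left(- \frac{20216}{51}\right) = 76 \left(- \frac{20216}{51}\right) = - \frac{1536416}{51}$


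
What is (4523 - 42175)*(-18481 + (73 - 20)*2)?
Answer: 691855500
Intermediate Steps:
(4523 - 42175)*(-18481 + (73 - 20)*2) = -37652*(-18481 + 53*2) = -37652*(-18481 + 106) = -37652*(-18375) = 691855500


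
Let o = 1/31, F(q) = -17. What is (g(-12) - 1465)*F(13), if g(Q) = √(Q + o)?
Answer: 24905 - 17*I*√11501/31 ≈ 24905.0 - 58.811*I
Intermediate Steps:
o = 1/31 ≈ 0.032258
g(Q) = √(1/31 + Q) (g(Q) = √(Q + 1/31) = √(1/31 + Q))
(g(-12) - 1465)*F(13) = (√(31 + 961*(-12))/31 - 1465)*(-17) = (√(31 - 11532)/31 - 1465)*(-17) = (√(-11501)/31 - 1465)*(-17) = ((I*√11501)/31 - 1465)*(-17) = (I*√11501/31 - 1465)*(-17) = (-1465 + I*√11501/31)*(-17) = 24905 - 17*I*√11501/31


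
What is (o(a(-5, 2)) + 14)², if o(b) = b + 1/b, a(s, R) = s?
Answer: 1936/25 ≈ 77.440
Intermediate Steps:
(o(a(-5, 2)) + 14)² = ((-5 + 1/(-5)) + 14)² = ((-5 - ⅕) + 14)² = (-26/5 + 14)² = (44/5)² = 1936/25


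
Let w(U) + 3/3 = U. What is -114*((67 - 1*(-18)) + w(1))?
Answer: -9690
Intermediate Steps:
w(U) = -1 + U
-114*((67 - 1*(-18)) + w(1)) = -114*((67 - 1*(-18)) + (-1 + 1)) = -114*((67 + 18) + 0) = -114*(85 + 0) = -114*85 = -9690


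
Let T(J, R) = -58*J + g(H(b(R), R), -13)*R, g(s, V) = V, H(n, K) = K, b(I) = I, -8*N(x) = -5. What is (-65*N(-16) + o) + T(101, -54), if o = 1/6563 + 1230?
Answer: -208263671/52504 ≈ -3966.6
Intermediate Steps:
N(x) = 5/8 (N(x) = -⅛*(-5) = 5/8)
o = 8072491/6563 (o = 1/6563 + 1230 = 8072491/6563 ≈ 1230.0)
T(J, R) = -58*J - 13*R
(-65*N(-16) + o) + T(101, -54) = (-65*5/8 + 8072491/6563) + (-58*101 - 13*(-54)) = (-325/8 + 8072491/6563) + (-5858 + 702) = 62446953/52504 - 5156 = -208263671/52504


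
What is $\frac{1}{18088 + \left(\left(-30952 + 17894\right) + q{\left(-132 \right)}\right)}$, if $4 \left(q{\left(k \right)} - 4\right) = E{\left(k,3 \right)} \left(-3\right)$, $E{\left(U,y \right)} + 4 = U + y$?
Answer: $\frac{4}{20535} \approx 0.00019479$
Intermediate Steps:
$E{\left(U,y \right)} = -4 + U + y$ ($E{\left(U,y \right)} = -4 + \left(U + y\right) = -4 + U + y$)
$q{\left(k \right)} = \frac{19}{4} - \frac{3 k}{4}$ ($q{\left(k \right)} = 4 + \frac{\left(-4 + k + 3\right) \left(-3\right)}{4} = 4 + \frac{\left(-1 + k\right) \left(-3\right)}{4} = 4 + \frac{3 - 3 k}{4} = 4 - \left(- \frac{3}{4} + \frac{3 k}{4}\right) = \frac{19}{4} - \frac{3 k}{4}$)
$\frac{1}{18088 + \left(\left(-30952 + 17894\right) + q{\left(-132 \right)}\right)} = \frac{1}{18088 + \left(\left(-30952 + 17894\right) + \left(\frac{19}{4} - -99\right)\right)} = \frac{1}{18088 + \left(-13058 + \left(\frac{19}{4} + 99\right)\right)} = \frac{1}{18088 + \left(-13058 + \frac{415}{4}\right)} = \frac{1}{18088 - \frac{51817}{4}} = \frac{1}{\frac{20535}{4}} = \frac{4}{20535}$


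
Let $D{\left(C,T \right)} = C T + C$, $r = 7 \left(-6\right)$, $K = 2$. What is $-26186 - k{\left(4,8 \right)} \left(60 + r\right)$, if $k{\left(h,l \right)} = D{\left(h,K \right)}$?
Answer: $-26402$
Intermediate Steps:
$r = -42$
$D{\left(C,T \right)} = C + C T$
$k{\left(h,l \right)} = 3 h$ ($k{\left(h,l \right)} = h \left(1 + 2\right) = h 3 = 3 h$)
$-26186 - k{\left(4,8 \right)} \left(60 + r\right) = -26186 - 3 \cdot 4 \left(60 - 42\right) = -26186 - 12 \cdot 18 = -26186 - 216 = -26402$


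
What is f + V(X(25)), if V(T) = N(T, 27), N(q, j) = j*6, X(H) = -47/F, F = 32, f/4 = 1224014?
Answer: 4896218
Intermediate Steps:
f = 4896056 (f = 4*1224014 = 4896056)
X(H) = -47/32
N(q, j) = 6*j
V(T) = 162 (V(T) = 6*27 = 162)
f + V(X(25)) = 4896056 + 162 = 4896218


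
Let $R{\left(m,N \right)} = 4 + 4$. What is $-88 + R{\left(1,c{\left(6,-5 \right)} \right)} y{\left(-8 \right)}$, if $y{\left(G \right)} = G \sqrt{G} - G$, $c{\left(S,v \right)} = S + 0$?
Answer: $-24 - 128 i \sqrt{2} \approx -24.0 - 181.02 i$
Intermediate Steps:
$c{\left(S,v \right)} = S$
$y{\left(G \right)} = G^{\frac{3}{2}} - G$
$R{\left(m,N \right)} = 8$
$-88 + R{\left(1,c{\left(6,-5 \right)} \right)} y{\left(-8 \right)} = -88 + 8 \left(\left(-8\right)^{\frac{3}{2}} - -8\right) = -88 + 8 \left(- 16 i \sqrt{2} + 8\right) = -88 + 8 \left(8 - 16 i \sqrt{2}\right) = -88 + \left(64 - 128 i \sqrt{2}\right) = -24 - 128 i \sqrt{2}$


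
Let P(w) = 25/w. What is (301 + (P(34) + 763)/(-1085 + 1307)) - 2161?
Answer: -14013313/7548 ≈ -1856.6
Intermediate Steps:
(301 + (P(34) + 763)/(-1085 + 1307)) - 2161 = (301 + (25/34 + 763)/(-1085 + 1307)) - 2161 = (301 + (25*(1/34) + 763)/222) - 2161 = (301 + (25/34 + 763)*(1/222)) - 2161 = (301 + (25967/34)*(1/222)) - 2161 = (301 + 25967/7548) - 2161 = 2297915/7548 - 2161 = -14013313/7548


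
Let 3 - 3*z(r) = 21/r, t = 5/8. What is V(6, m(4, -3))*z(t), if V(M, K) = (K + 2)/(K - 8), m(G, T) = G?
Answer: 153/10 ≈ 15.300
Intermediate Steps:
t = 5/8 (t = 5*(⅛) = 5/8 ≈ 0.62500)
V(M, K) = (2 + K)/(-8 + K)
z(r) = 1 - 7/r
V(6, m(4, -3))*z(t) = ((2 + 4)/(-8 + 4))*((-7 + 5/8)/(5/8)) = (6/(-4))*((8/5)*(-51/8)) = -¼*6*(-51/5) = -3/2*(-51/5) = 153/10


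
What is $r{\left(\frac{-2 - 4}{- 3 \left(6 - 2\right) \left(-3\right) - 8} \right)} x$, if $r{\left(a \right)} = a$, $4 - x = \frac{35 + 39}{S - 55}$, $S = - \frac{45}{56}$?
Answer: $- \frac{24966}{21875} \approx -1.1413$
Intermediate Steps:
$S = - \frac{45}{56}$ ($S = \left(-45\right) \frac{1}{56} = - \frac{45}{56} \approx -0.80357$)
$x = \frac{16644}{3125}$ ($x = 4 - \frac{35 + 39}{- \frac{45}{56} - 55} = 4 - \frac{74}{- \frac{3125}{56}} = 4 - 74 \left(- \frac{56}{3125}\right) = 4 - - \frac{4144}{3125} = 4 + \frac{4144}{3125} = \frac{16644}{3125} \approx 5.3261$)
$r{\left(\frac{-2 - 4}{- 3 \left(6 - 2\right) \left(-3\right) - 8} \right)} x = \frac{-2 - 4}{- 3 \left(6 - 2\right) \left(-3\right) - 8} \cdot \frac{16644}{3125} = - \frac{6}{- 3 \cdot 4 \left(-3\right) - 8} \cdot \frac{16644}{3125} = - \frac{6}{\left(-3\right) \left(-12\right) - 8} \cdot \frac{16644}{3125} = - \frac{6}{36 - 8} \cdot \frac{16644}{3125} = - \frac{6}{28} \cdot \frac{16644}{3125} = \left(-6\right) \frac{1}{28} \cdot \frac{16644}{3125} = \left(- \frac{3}{14}\right) \frac{16644}{3125} = - \frac{24966}{21875}$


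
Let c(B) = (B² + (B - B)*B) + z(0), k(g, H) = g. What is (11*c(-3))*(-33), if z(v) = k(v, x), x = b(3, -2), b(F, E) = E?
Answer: -3267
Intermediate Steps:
x = -2
z(v) = v
c(B) = B² (c(B) = (B² + (B - B)*B) + 0 = (B² + 0*B) + 0 = (B² + 0) + 0 = B² + 0 = B²)
(11*c(-3))*(-33) = (11*(-3)²)*(-33) = (11*9)*(-33) = 99*(-33) = -3267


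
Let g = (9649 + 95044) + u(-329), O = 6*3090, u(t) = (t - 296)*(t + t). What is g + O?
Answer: 534483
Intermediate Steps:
u(t) = 2*t*(-296 + t) (u(t) = (-296 + t)*(2*t) = 2*t*(-296 + t))
O = 18540
g = 515943 (g = (9649 + 95044) + 2*(-329)*(-296 - 329) = 104693 + 2*(-329)*(-625) = 104693 + 411250 = 515943)
g + O = 515943 + 18540 = 534483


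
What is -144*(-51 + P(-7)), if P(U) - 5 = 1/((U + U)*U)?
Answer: 324504/49 ≈ 6622.5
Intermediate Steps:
P(U) = 5 + 1/(2*U**2) (P(U) = 5 + 1/((U + U)*U) = 5 + 1/(((2*U))*U) = 5 + (1/(2*U))/U = 5 + 1/(2*U**2))
-144*(-51 + P(-7)) = -144*(-51 + (5 + (1/2)/(-7)**2)) = -144*(-51 + (5 + (1/2)*(1/49))) = -144*(-51 + (5 + 1/98)) = -144*(-51 + 491/98) = -144*(-4507/98) = 324504/49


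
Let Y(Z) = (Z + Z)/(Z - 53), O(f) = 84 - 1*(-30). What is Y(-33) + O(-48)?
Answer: 4935/43 ≈ 114.77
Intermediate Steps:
O(f) = 114 (O(f) = 84 + 30 = 114)
Y(Z) = 2*Z/(-53 + Z) (Y(Z) = (2*Z)/(-53 + Z) = 2*Z/(-53 + Z))
Y(-33) + O(-48) = 2*(-33)/(-53 - 33) + 114 = 2*(-33)/(-86) + 114 = 2*(-33)*(-1/86) + 114 = 33/43 + 114 = 4935/43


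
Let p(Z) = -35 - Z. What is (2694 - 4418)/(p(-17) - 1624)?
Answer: 862/821 ≈ 1.0499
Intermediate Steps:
(2694 - 4418)/(p(-17) - 1624) = (2694 - 4418)/((-35 - 1*(-17)) - 1624) = -1724/((-35 + 17) - 1624) = -1724/(-18 - 1624) = -1724/(-1642) = -1724*(-1/1642) = 862/821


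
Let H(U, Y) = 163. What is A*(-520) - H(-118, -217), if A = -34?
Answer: 17517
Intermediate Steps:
A*(-520) - H(-118, -217) = -34*(-520) - 1*163 = 17680 - 163 = 17517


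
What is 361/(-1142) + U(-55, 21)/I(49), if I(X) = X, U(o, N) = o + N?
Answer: -56517/55958 ≈ -1.0100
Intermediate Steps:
U(o, N) = N + o
361/(-1142) + U(-55, 21)/I(49) = 361/(-1142) + (21 - 55)/49 = 361*(-1/1142) - 34*1/49 = -361/1142 - 34/49 = -56517/55958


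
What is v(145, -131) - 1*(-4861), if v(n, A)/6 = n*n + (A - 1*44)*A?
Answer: 268561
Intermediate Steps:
v(n, A) = 6*n² + 6*A*(-44 + A) (v(n, A) = 6*(n*n + (A - 1*44)*A) = 6*(n² + (A - 44)*A) = 6*(n² + (-44 + A)*A) = 6*(n² + A*(-44 + A)) = 6*n² + 6*A*(-44 + A))
v(145, -131) - 1*(-4861) = (-264*(-131) + 6*(-131)² + 6*145²) - 1*(-4861) = (34584 + 6*17161 + 6*21025) + 4861 = (34584 + 102966 + 126150) + 4861 = 263700 + 4861 = 268561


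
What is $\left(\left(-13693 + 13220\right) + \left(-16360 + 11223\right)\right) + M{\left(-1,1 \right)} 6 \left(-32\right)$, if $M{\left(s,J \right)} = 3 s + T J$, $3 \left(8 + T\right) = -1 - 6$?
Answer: $-3050$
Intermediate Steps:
$T = - \frac{31}{3}$ ($T = -8 + \frac{-1 - 6}{3} = -8 + \frac{1}{3} \left(-7\right) = -8 - \frac{7}{3} = - \frac{31}{3} \approx -10.333$)
$M{\left(s,J \right)} = 3 s - \frac{31 J}{3}$
$\left(\left(-13693 + 13220\right) + \left(-16360 + 11223\right)\right) + M{\left(-1,1 \right)} 6 \left(-32\right) = \left(\left(-13693 + 13220\right) + \left(-16360 + 11223\right)\right) + \left(3 \left(-1\right) - \frac{31}{3}\right) 6 \left(-32\right) = \left(-473 - 5137\right) + \left(-3 - \frac{31}{3}\right) 6 \left(-32\right) = -5610 + \left(- \frac{40}{3}\right) 6 \left(-32\right) = -5610 - -2560 = -5610 + 2560 = -3050$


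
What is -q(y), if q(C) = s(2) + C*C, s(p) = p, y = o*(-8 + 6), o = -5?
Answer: -102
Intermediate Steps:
y = 10 (y = -5*(-8 + 6) = -5*(-2) = 10)
q(C) = 2 + C² (q(C) = 2 + C*C = 2 + C²)
-q(y) = -(2 + 10²) = -(2 + 100) = -1*102 = -102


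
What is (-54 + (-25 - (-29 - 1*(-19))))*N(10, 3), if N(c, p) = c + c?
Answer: -1380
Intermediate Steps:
N(c, p) = 2*c
(-54 + (-25 - (-29 - 1*(-19))))*N(10, 3) = (-54 + (-25 - (-29 - 1*(-19))))*(2*10) = (-54 + (-25 - (-29 + 19)))*20 = (-54 + (-25 - 1*(-10)))*20 = (-54 + (-25 + 10))*20 = (-54 - 15)*20 = -69*20 = -1380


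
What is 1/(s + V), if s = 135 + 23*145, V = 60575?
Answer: 1/64045 ≈ 1.5614e-5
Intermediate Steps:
s = 3470 (s = 135 + 3335 = 3470)
1/(s + V) = 1/(3470 + 60575) = 1/64045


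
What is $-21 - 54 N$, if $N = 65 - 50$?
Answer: $-831$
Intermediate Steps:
$N = 15$ ($N = 65 - 50 = 15$)
$-21 - 54 N = -21 - 810 = -831$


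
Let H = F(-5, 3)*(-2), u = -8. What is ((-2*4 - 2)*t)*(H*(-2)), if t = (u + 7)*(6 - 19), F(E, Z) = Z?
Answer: -1560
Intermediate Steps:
H = -6 (H = 3*(-2) = -6)
t = 13 (t = (-8 + 7)*(6 - 19) = -1*(-13) = 13)
((-2*4 - 2)*t)*(H*(-2)) = ((-2*4 - 2)*13)*(-6*(-2)) = ((-8 - 2)*13)*12 = -10*13*12 = -130*12 = -1560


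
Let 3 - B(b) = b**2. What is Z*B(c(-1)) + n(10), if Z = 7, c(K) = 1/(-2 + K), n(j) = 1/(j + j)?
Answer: 3649/180 ≈ 20.272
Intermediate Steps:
n(j) = 1/(2*j)
B(b) = 3 - b**2
Z*B(c(-1)) + n(10) = 7*(3 - (1/(-2 - 1))**2) + (1/2)/10 = 7*(3 - (1/(-3))**2) + (1/2)*(1/10) = 7*(3 - (-1/3)**2) + 1/20 = 7*(3 - 1*1/9) + 1/20 = 7*(3 - 1/9) + 1/20 = 7*(26/9) + 1/20 = 182/9 + 1/20 = 3649/180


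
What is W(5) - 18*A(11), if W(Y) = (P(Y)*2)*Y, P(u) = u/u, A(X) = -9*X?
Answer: 1792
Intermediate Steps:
P(u) = 1
W(Y) = 2*Y (W(Y) = (1*2)*Y = 2*Y)
W(5) - 18*A(11) = 2*5 - (-162)*11 = 10 - 18*(-99) = 10 + 1782 = 1792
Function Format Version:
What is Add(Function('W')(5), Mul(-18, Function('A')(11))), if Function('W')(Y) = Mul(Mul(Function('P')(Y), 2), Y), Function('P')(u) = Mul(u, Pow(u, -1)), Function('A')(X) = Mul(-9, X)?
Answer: 1792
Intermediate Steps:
Function('P')(u) = 1
Function('W')(Y) = Mul(2, Y) (Function('W')(Y) = Mul(Mul(1, 2), Y) = Mul(2, Y))
Add(Function('W')(5), Mul(-18, Function('A')(11))) = Add(Mul(2, 5), Mul(-18, Mul(-9, 11))) = Add(10, Mul(-18, -99)) = Add(10, 1782) = 1792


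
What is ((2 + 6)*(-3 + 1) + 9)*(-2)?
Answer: 14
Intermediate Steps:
((2 + 6)*(-3 + 1) + 9)*(-2) = (8*(-2) + 9)*(-2) = (-16 + 9)*(-2) = -7*(-2) = 14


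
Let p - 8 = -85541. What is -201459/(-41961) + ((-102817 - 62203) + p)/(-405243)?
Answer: 30717767990/5668133841 ≈ 5.4194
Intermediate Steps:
p = -85533 (p = 8 - 85541 = -85533)
-201459/(-41961) + ((-102817 - 62203) + p)/(-405243) = -201459/(-41961) + ((-102817 - 62203) - 85533)/(-405243) = -201459*(-1/41961) + (-165020 - 85533)*(-1/405243) = 67153/13987 - 250553*(-1/405243) = 67153/13987 + 250553/405243 = 30717767990/5668133841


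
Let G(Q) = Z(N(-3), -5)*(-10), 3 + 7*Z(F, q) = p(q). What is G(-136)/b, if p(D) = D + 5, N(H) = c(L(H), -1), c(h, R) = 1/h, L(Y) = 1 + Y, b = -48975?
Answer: -2/22855 ≈ -8.7508e-5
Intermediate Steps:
N(H) = 1/(1 + H)
p(D) = 5 + D
Z(F, q) = 2/7 + q/7 (Z(F, q) = -3/7 + (5 + q)/7 = -3/7 + (5/7 + q/7) = 2/7 + q/7)
G(Q) = 30/7 (G(Q) = (2/7 + (⅐)*(-5))*(-10) = (2/7 - 5/7)*(-10) = -3/7*(-10) = 30/7)
G(-136)/b = (30/7)/(-48975) = (30/7)*(-1/48975) = -2/22855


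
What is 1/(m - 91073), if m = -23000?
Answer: -1/114073 ≈ -8.7663e-6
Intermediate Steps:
1/(m - 91073) = 1/(-23000 - 91073) = 1/(-114073) = -1/114073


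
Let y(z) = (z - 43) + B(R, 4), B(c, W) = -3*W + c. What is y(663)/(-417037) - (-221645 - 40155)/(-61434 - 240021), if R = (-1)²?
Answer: -284062007/326539971 ≈ -0.86992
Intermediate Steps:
R = 1
B(c, W) = c - 3*W
y(z) = -54 + z (y(z) = (z - 43) + (1 - 3*4) = (-43 + z) + (1 - 12) = (-43 + z) - 11 = -54 + z)
y(663)/(-417037) - (-221645 - 40155)/(-61434 - 240021) = (-54 + 663)/(-417037) - (-221645 - 40155)/(-61434 - 240021) = 609*(-1/417037) - (-261800)/(-301455) = -609/417037 - (-261800)*(-1)/301455 = -609/417037 - 1*680/783 = -609/417037 - 680/783 = -284062007/326539971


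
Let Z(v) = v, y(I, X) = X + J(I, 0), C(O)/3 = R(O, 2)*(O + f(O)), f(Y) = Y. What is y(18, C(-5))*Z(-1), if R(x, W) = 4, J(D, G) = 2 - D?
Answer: 136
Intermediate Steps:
C(O) = 24*O (C(O) = 3*(4*(O + O)) = 3*(4*(2*O)) = 3*(8*O) = 24*O)
y(I, X) = 2 + X - I (y(I, X) = X + (2 - I) = 2 + X - I)
y(18, C(-5))*Z(-1) = (2 + 24*(-5) - 1*18)*(-1) = (2 - 120 - 18)*(-1) = -136*(-1) = 136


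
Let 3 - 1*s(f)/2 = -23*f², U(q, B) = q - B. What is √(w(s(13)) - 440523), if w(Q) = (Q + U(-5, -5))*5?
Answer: I*√401623 ≈ 633.74*I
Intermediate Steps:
s(f) = 6 + 46*f² (s(f) = 6 - (-46)*f² = 6 + 46*f²)
w(Q) = 5*Q (w(Q) = (Q + (-5 - 1*(-5)))*5 = (Q + (-5 + 5))*5 = (Q + 0)*5 = Q*5 = 5*Q)
√(w(s(13)) - 440523) = √(5*(6 + 46*13²) - 440523) = √(5*(6 + 46*169) - 440523) = √(5*(6 + 7774) - 440523) = √(5*7780 - 440523) = √(38900 - 440523) = √(-401623) = I*√401623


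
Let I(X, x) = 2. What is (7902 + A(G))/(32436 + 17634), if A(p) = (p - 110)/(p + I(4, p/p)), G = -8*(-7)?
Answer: 76377/484010 ≈ 0.15780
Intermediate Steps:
G = 56
A(p) = (-110 + p)/(2 + p) (A(p) = (p - 110)/(p + 2) = (-110 + p)/(2 + p))
(7902 + A(G))/(32436 + 17634) = (7902 + (-110 + 56)/(2 + 56))/(32436 + 17634) = (7902 - 54/58)/50070 = (7902 + (1/58)*(-54))*(1/50070) = (7902 - 27/29)*(1/50070) = (229131/29)*(1/50070) = 76377/484010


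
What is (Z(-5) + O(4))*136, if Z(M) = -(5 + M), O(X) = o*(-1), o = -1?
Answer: 136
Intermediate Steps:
O(X) = 1 (O(X) = -1*(-1) = 1)
Z(M) = -5 - M
(Z(-5) + O(4))*136 = ((-5 - 1*(-5)) + 1)*136 = ((-5 + 5) + 1)*136 = (0 + 1)*136 = 1*136 = 136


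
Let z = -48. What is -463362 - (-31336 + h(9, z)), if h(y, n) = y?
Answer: -432035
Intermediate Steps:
-463362 - (-31336 + h(9, z)) = -463362 - (-31336 + 9) = -463362 - 1*(-31327) = -463362 + 31327 = -432035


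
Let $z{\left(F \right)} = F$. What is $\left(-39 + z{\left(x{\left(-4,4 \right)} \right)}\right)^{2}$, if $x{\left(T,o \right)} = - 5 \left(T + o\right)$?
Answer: $1521$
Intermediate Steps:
$x{\left(T,o \right)} = - 5 T - 5 o$
$\left(-39 + z{\left(x{\left(-4,4 \right)} \right)}\right)^{2} = \left(-39 - 0\right)^{2} = \left(-39 + \left(20 - 20\right)\right)^{2} = \left(-39 + 0\right)^{2} = \left(-39\right)^{2} = 1521$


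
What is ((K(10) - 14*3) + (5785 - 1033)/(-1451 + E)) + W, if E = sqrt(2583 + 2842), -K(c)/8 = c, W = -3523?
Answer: -319221153/87499 - 990*sqrt(217)/87499 ≈ -3648.4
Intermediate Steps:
K(c) = -8*c
E = 5*sqrt(217) (E = sqrt(5425) = 5*sqrt(217) ≈ 73.655)
((K(10) - 14*3) + (5785 - 1033)/(-1451 + E)) + W = ((-8*10 - 14*3) + (5785 - 1033)/(-1451 + 5*sqrt(217))) - 3523 = ((-80 - 42) + 4752/(-1451 + 5*sqrt(217))) - 3523 = (-122 + 4752/(-1451 + 5*sqrt(217))) - 3523 = -3645 + 4752/(-1451 + 5*sqrt(217))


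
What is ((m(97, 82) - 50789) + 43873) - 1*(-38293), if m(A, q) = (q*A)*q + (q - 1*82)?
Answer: 683605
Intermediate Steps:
m(A, q) = -82 + q + A*q² (m(A, q) = (A*q)*q + (q - 82) = A*q² + (-82 + q) = -82 + q + A*q²)
((m(97, 82) - 50789) + 43873) - 1*(-38293) = (((-82 + 82 + 97*82²) - 50789) + 43873) - 1*(-38293) = (((-82 + 82 + 97*6724) - 50789) + 43873) + 38293 = (((-82 + 82 + 652228) - 50789) + 43873) + 38293 = ((652228 - 50789) + 43873) + 38293 = (601439 + 43873) + 38293 = 645312 + 38293 = 683605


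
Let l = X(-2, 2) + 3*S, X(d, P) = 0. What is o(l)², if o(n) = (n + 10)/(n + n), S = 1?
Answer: 169/36 ≈ 4.6944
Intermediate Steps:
l = 3 (l = 0 + 3*1 = 0 + 3 = 3)
o(n) = (10 + n)/(2*n) (o(n) = (10 + n)/((2*n)) = (10 + n)*(1/(2*n)) = (10 + n)/(2*n))
o(l)² = ((½)*(10 + 3)/3)² = ((½)*(⅓)*13)² = (13/6)² = 169/36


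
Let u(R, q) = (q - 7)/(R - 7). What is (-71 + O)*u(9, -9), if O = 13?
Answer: 464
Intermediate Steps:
u(R, q) = (-7 + q)/(-7 + R)
(-71 + O)*u(9, -9) = (-71 + 13)*((-7 - 9)/(-7 + 9)) = -58*(-16)/2 = -29*(-16) = -58*(-8) = 464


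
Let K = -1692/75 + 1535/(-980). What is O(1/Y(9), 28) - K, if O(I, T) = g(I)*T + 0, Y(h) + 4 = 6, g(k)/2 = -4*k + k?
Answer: -293381/4900 ≈ -59.874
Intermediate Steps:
g(k) = -6*k (g(k) = 2*(-4*k + k) = 2*(-3*k) = -6*k)
Y(h) = 2 (Y(h) = -4 + 6 = 2)
K = -118219/4900 (K = -1692*1/75 + 1535*(-1/980) = -564/25 - 307/196 = -118219/4900 ≈ -24.126)
O(I, T) = -6*I*T (O(I, T) = (-6*I)*T + 0 = -6*I*T + 0 = -6*I*T)
O(1/Y(9), 28) - K = -6*28/2 - 1*(-118219/4900) = -6*1/2*28 + 118219/4900 = -84 + 118219/4900 = -293381/4900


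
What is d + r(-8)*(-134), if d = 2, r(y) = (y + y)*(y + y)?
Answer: -34302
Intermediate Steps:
r(y) = 4*y**2 (r(y) = (2*y)*(2*y) = 4*y**2)
d + r(-8)*(-134) = 2 + (4*(-8)**2)*(-134) = 2 + (4*64)*(-134) = 2 + 256*(-134) = 2 - 34304 = -34302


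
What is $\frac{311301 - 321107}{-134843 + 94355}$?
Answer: $\frac{4903}{20244} \approx 0.2422$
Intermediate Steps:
$\frac{311301 - 321107}{-134843 + 94355} = \frac{311301 - 321107}{-40488} = \left(-9806\right) \left(- \frac{1}{40488}\right) = \frac{4903}{20244}$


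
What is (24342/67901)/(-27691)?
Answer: -24342/1880246591 ≈ -1.2946e-5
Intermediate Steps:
(24342/67901)/(-27691) = (24342*(1/67901))*(-1/27691) = (24342/67901)*(-1/27691) = -24342/1880246591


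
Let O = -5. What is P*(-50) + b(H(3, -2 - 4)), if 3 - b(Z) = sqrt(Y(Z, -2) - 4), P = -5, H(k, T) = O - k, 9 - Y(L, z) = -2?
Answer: 253 - sqrt(7) ≈ 250.35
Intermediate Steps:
Y(L, z) = 11 (Y(L, z) = 9 - 1*(-2) = 9 + 2 = 11)
H(k, T) = -5 - k
b(Z) = 3 - sqrt(7) (b(Z) = 3 - sqrt(11 - 4) = 3 - sqrt(7))
P*(-50) + b(H(3, -2 - 4)) = -5*(-50) + (3 - sqrt(7)) = 250 + (3 - sqrt(7)) = 253 - sqrt(7)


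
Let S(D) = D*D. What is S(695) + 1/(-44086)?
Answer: 21294640149/44086 ≈ 4.8303e+5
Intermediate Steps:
S(D) = D²
S(695) + 1/(-44086) = 695² + 1/(-44086) = 483025 - 1/44086 = 21294640149/44086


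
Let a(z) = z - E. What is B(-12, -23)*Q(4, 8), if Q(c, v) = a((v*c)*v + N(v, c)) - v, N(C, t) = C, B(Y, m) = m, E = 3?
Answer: -5819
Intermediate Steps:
a(z) = -3 + z (a(z) = z - 1*3 = z - 3 = -3 + z)
Q(c, v) = -3 + c*v² (Q(c, v) = (-3 + ((v*c)*v + v)) - v = (-3 + ((c*v)*v + v)) - v = (-3 + (c*v² + v)) - v = (-3 + (v + c*v²)) - v = (-3 + v + c*v²) - v = -3 + c*v²)
B(-12, -23)*Q(4, 8) = -23*(-3 + 4*8²) = -23*(-3 + 4*64) = -23*(-3 + 256) = -23*253 = -5819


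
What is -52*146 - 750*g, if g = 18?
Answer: -21092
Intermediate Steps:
-52*146 - 750*g = -52*146 - 750*18 = -7592 - 13500 = -21092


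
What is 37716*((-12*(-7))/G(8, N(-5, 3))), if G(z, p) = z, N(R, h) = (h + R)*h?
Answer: 396018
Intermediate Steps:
N(R, h) = h*(R + h) (N(R, h) = (R + h)*h = h*(R + h))
37716*((-12*(-7))/G(8, N(-5, 3))) = 37716*(-12*(-7)/8) = 37716*(84*(⅛)) = 37716*(21/2) = 396018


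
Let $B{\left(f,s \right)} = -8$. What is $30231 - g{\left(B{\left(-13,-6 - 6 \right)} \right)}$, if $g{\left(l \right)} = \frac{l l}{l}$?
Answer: $30239$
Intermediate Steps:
$g{\left(l \right)} = l$ ($g{\left(l \right)} = \frac{l^{2}}{l} = l$)
$30231 - g{\left(B{\left(-13,-6 - 6 \right)} \right)} = 30231 - -8 = 30231 + 8 = 30239$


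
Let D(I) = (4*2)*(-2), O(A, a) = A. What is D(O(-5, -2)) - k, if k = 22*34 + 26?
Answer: -790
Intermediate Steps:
D(I) = -16 (D(I) = 8*(-2) = -16)
k = 774 (k = 748 + 26 = 774)
D(O(-5, -2)) - k = -16 - 1*774 = -16 - 774 = -790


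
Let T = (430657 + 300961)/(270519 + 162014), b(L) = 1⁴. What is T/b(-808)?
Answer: 731618/432533 ≈ 1.6915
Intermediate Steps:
b(L) = 1
T = 731618/432533 ≈ 1.6915
T/b(-808) = (731618/432533)/1 = (731618/432533)*1 = 731618/432533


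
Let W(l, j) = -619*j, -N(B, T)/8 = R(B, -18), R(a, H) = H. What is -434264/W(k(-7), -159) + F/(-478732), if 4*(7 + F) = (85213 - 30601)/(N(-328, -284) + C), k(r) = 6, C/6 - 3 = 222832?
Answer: -92662715347787089/21001020775139496 ≈ -4.4123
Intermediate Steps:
C = 1337010 (C = 18 + 6*222832 = 18 + 1336992 = 1337010)
N(B, T) = 144 (N(B, T) = -8*(-18) = 144)
F = -3115475/445718 (F = -7 + ((85213 - 30601)/(144 + 1337010))/4 = -7 + (54612/1337154)/4 = -7 + (54612*(1/1337154))/4 = -7 + (1/4)*(9102/222859) = -7 + 4551/445718 = -3115475/445718 ≈ -6.9898)
-434264/W(k(-7), -159) + F/(-478732) = -434264/((-619*(-159))) - 3115475/445718/(-478732) = -434264/98421 - 3115475/445718*(-1/478732) = -434264*1/98421 + 3115475/213379469576 = -434264/98421 + 3115475/213379469576 = -92662715347787089/21001020775139496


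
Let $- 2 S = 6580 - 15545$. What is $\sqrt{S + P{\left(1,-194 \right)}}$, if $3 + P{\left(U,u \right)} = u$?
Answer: $\frac{\sqrt{17142}}{2} \approx 65.464$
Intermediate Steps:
$S = \frac{8965}{2}$ ($S = - \frac{6580 - 15545}{2} = \left(- \frac{1}{2}\right) \left(-8965\right) = \frac{8965}{2} \approx 4482.5$)
$P{\left(U,u \right)} = -3 + u$
$\sqrt{S + P{\left(1,-194 \right)}} = \sqrt{\frac{8965}{2} - 197} = \sqrt{\frac{8571}{2}} = \frac{\sqrt{17142}}{2}$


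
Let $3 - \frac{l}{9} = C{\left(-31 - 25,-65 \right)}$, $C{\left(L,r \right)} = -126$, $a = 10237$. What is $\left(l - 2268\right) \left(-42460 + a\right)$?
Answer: $35670861$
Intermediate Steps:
$l = 1161$ ($l = 27 - -1134 = 27 + 1134 = 1161$)
$\left(l - 2268\right) \left(-42460 + a\right) = \left(1161 - 2268\right) \left(-42460 + 10237\right) = \left(-1107\right) \left(-32223\right) = 35670861$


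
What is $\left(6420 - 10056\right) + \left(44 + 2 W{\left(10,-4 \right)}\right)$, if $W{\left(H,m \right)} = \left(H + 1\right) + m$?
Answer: $-3578$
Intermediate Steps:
$W{\left(H,m \right)} = 1 + H + m$ ($W{\left(H,m \right)} = \left(1 + H\right) + m = 1 + H + m$)
$\left(6420 - 10056\right) + \left(44 + 2 W{\left(10,-4 \right)}\right) = \left(6420 - 10056\right) + \left(44 + 2 \left(1 + 10 - 4\right)\right) = -3636 + \left(44 + 2 \cdot 7\right) = -3636 + \left(44 + 14\right) = -3636 + 58 = -3578$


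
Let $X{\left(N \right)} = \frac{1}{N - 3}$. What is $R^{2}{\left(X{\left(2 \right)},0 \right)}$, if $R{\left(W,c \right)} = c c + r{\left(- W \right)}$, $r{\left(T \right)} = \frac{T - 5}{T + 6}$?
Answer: $\frac{16}{49} \approx 0.32653$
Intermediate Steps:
$r{\left(T \right)} = \frac{-5 + T}{6 + T}$
$X{\left(N \right)} = \frac{1}{-3 + N}$
$R{\left(W,c \right)} = c^{2} + \frac{-5 - W}{6 - W}$ ($R{\left(W,c \right)} = c c + \frac{-5 - W}{6 - W} = c^{2} + \frac{-5 - W}{6 - W}$)
$R^{2}{\left(X{\left(2 \right)},0 \right)} = \left(\frac{5 + \frac{1}{-3 + 2} + 0^{2} \left(-6 + \frac{1}{-3 + 2}\right)}{-6 + \frac{1}{-3 + 2}}\right)^{2} = \left(\frac{5 + \frac{1}{-1} + 0 \left(-6 + \frac{1}{-1}\right)}{-6 + \frac{1}{-1}}\right)^{2} = \left(\frac{5 - 1 + 0 \left(-6 - 1\right)}{-6 - 1}\right)^{2} = \left(\frac{5 - 1 + 0 \left(-7\right)}{-7}\right)^{2} = \left(- \frac{5 - 1 + 0}{7}\right)^{2} = \left(\left(- \frac{1}{7}\right) 4\right)^{2} = \left(- \frac{4}{7}\right)^{2} = \frac{16}{49}$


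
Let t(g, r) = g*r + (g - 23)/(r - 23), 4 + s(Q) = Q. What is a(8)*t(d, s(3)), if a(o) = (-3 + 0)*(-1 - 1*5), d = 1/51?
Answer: 287/17 ≈ 16.882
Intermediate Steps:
s(Q) = -4 + Q
d = 1/51 ≈ 0.019608
t(g, r) = g*r + (-23 + g)/(-23 + r)
a(o) = 18 (a(o) = -3*(-1 - 5) = -3*(-6) = 18)
a(8)*t(d, s(3)) = 18*((-23 + 1/51 + (-4 + 3)²/51 - 23*1/51*(-4 + 3))/(-23 + (-4 + 3))) = 18*((-23 + 1/51 + (1/51)*(-1)² - 23*1/51*(-1))/(-23 - 1)) = 18*((-23 + 1/51 + (1/51)*1 + 23/51)/(-24)) = 18*(-(-23 + 1/51 + 1/51 + 23/51)/24) = 18*(-1/24*(-1148/51)) = 18*(287/306) = 287/17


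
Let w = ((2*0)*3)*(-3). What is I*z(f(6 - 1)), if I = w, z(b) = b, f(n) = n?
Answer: 0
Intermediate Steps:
w = 0 (w = (0*3)*(-3) = 0*(-3) = 0)
I = 0
I*z(f(6 - 1)) = 0*(6 - 1) = 0*5 = 0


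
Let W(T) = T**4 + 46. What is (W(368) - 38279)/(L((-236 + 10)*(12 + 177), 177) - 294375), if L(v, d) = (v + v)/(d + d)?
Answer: -360679223679/5794121 ≈ -62249.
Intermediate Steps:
W(T) = 46 + T**4
L(v, d) = v/d (L(v, d) = (2*v)/((2*d)) = (2*v)*(1/(2*d)) = v/d)
(W(368) - 38279)/(L((-236 + 10)*(12 + 177), 177) - 294375) = ((46 + 368**4) - 38279)/(((-236 + 10)*(12 + 177))/177 - 294375) = ((46 + 18339659776) - 38279)/(-226*189*(1/177) - 294375) = (18339659822 - 38279)/(-42714*1/177 - 294375) = 18339621543/(-14238/59 - 294375) = 18339621543/(-17382363/59) = 18339621543*(-59/17382363) = -360679223679/5794121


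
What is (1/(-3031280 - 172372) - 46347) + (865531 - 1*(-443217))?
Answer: 4044293488451/3203652 ≈ 1.2624e+6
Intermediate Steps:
(1/(-3031280 - 172372) - 46347) + (865531 - 1*(-443217)) = (1/(-3203652) - 46347) + (865531 + 443217) = (-1/3203652 - 46347) + 1308748 = -148479659245/3203652 + 1308748 = 4044293488451/3203652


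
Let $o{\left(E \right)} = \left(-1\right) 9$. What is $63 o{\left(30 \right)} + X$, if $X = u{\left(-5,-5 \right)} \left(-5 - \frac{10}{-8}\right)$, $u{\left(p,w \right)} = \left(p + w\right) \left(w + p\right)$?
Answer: $-942$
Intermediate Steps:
$o{\left(E \right)} = -9$
$u{\left(p,w \right)} = \left(p + w\right)^{2}$ ($u{\left(p,w \right)} = \left(p + w\right) \left(p + w\right) = \left(p + w\right)^{2}$)
$X = -375$ ($X = \left(-5 - 5\right)^{2} \left(-5 - \frac{10}{-8}\right) = \left(-10\right)^{2} \left(-5 - - \frac{5}{4}\right) = 100 \left(-5 + \frac{5}{4}\right) = 100 \left(- \frac{15}{4}\right) = -375$)
$63 o{\left(30 \right)} + X = 63 \left(-9\right) - 375 = -567 - 375 = -942$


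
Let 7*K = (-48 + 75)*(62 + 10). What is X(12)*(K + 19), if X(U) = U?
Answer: 24924/7 ≈ 3560.6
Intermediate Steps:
K = 1944/7 (K = ((-48 + 75)*(62 + 10))/7 = (27*72)/7 = (1/7)*1944 = 1944/7 ≈ 277.71)
X(12)*(K + 19) = 12*(1944/7 + 19) = 12*(2077/7) = 24924/7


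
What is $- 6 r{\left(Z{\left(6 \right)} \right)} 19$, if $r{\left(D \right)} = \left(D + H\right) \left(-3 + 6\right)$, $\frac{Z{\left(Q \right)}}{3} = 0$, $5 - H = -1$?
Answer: $-2052$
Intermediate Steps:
$H = 6$ ($H = 5 - -1 = 5 + 1 = 6$)
$Z{\left(Q \right)} = 0$ ($Z{\left(Q \right)} = 3 \cdot 0 = 0$)
$r{\left(D \right)} = 18 + 3 D$ ($r{\left(D \right)} = \left(D + 6\right) \left(-3 + 6\right) = \left(6 + D\right) 3 = 18 + 3 D$)
$- 6 r{\left(Z{\left(6 \right)} \right)} 19 = - 6 \left(18 + 3 \cdot 0\right) 19 = - 6 \left(18 + 0\right) 19 = \left(-6\right) 18 \cdot 19 = \left(-108\right) 19 = -2052$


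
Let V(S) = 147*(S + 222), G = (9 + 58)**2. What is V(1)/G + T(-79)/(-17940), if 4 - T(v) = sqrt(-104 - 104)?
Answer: 147018296/20133165 + I*sqrt(13)/4485 ≈ 7.3023 + 0.00080391*I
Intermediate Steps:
T(v) = 4 - 4*I*sqrt(13) (T(v) = 4 - sqrt(-104 - 104) = 4 - sqrt(-208) = 4 - 4*I*sqrt(13))
G = 4489 (G = 67**2 = 4489)
V(S) = 32634 + 147*S (V(S) = 147*(222 + S) = 32634 + 147*S)
V(1)/G + T(-79)/(-17940) = (32634 + 147*1)/4489 + (4 - 4*I*sqrt(13))/(-17940) = (32634 + 147)*(1/4489) + (4 - 4*I*sqrt(13))*(-1/17940) = 32781*(1/4489) + (-1/4485 + I*sqrt(13)/4485) = 32781/4489 + (-1/4485 + I*sqrt(13)/4485) = 147018296/20133165 + I*sqrt(13)/4485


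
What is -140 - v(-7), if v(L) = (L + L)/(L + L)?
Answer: -141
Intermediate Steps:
v(L) = 1 (v(L) = (2*L)/((2*L)) = (2*L)*(1/(2*L)) = 1)
-140 - v(-7) = -140 - 1*1 = -140 - 1 = -141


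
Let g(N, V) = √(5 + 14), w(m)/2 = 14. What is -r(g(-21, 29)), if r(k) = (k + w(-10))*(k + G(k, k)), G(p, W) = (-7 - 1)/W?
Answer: -11 - 308*√19/19 ≈ -81.660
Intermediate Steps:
w(m) = 28 (w(m) = 2*14 = 28)
G(p, W) = -8/W
g(N, V) = √19
r(k) = (28 + k)*(k - 8/k) (r(k) = (k + 28)*(k - 8/k) = (28 + k)*(k - 8/k))
-r(g(-21, 29)) = -(-8 + (√19)² - 224*√19/19 + 28*√19) = -(-8 + 19 - 224*√19/19 + 28*√19) = -(11 + 308*√19/19) = -11 - 308*√19/19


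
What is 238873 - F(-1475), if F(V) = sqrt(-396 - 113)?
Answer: 238873 - I*sqrt(509) ≈ 2.3887e+5 - 22.561*I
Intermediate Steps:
F(V) = I*sqrt(509) (F(V) = sqrt(-509) = I*sqrt(509))
238873 - F(-1475) = 238873 - I*sqrt(509)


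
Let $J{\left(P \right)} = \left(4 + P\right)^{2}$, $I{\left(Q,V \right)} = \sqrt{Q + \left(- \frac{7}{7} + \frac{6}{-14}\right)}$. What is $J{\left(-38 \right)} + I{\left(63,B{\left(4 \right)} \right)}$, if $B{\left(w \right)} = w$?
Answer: $1156 + \frac{\sqrt{3017}}{7} \approx 1163.8$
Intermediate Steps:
$I{\left(Q,V \right)} = \sqrt{- \frac{10}{7} + Q}$ ($I{\left(Q,V \right)} = \sqrt{Q + \left(\left(-7\right) \frac{1}{7} + 6 \left(- \frac{1}{14}\right)\right)} = \sqrt{Q - \frac{10}{7}} = \sqrt{- \frac{10}{7} + Q}$)
$J{\left(-38 \right)} + I{\left(63,B{\left(4 \right)} \right)} = \left(4 - 38\right)^{2} + \frac{\sqrt{-70 + 49 \cdot 63}}{7} = \left(-34\right)^{2} + \frac{\sqrt{-70 + 3087}}{7} = 1156 + \frac{\sqrt{3017}}{7}$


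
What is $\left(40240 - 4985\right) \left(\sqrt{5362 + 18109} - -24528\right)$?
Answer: $864734640 + 246785 \sqrt{479} \approx 8.7014 \cdot 10^{8}$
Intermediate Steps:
$\left(40240 - 4985\right) \left(\sqrt{5362 + 18109} - -24528\right) = 35255 \left(\sqrt{23471} + 24528\right) = 35255 \left(7 \sqrt{479} + 24528\right) = 35255 \left(24528 + 7 \sqrt{479}\right) = 864734640 + 246785 \sqrt{479}$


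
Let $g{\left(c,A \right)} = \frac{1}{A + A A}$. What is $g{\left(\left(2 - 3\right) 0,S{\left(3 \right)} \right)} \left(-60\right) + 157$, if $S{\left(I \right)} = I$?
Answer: $152$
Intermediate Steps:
$g{\left(c,A \right)} = \frac{1}{A + A^{2}}$
$g{\left(\left(2 - 3\right) 0,S{\left(3 \right)} \right)} \left(-60\right) + 157 = \frac{1}{3 \left(1 + 3\right)} \left(-60\right) + 157 = \frac{1}{3 \cdot 4} \left(-60\right) + 157 = \frac{1}{3} \cdot \frac{1}{4} \left(-60\right) + 157 = \frac{1}{12} \left(-60\right) + 157 = -5 + 157 = 152$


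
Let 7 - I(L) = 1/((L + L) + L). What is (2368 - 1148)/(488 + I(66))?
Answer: 241560/98009 ≈ 2.4647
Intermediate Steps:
I(L) = 7 - 1/(3*L) (I(L) = 7 - 1/((L + L) + L) = 7 - 1/(2*L + L) = 7 - 1/(3*L))
(2368 - 1148)/(488 + I(66)) = (2368 - 1148)/(488 + (7 - ⅓/66)) = 1220/(488 + (7 - ⅓*1/66)) = 1220/(488 + (7 - 1/198)) = 1220/(488 + 1385/198) = 1220/(98009/198) = 1220*(198/98009) = 241560/98009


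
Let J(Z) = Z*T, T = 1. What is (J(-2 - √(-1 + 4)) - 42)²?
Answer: (44 + √3)² ≈ 2091.4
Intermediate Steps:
J(Z) = Z (J(Z) = Z*1 = Z)
(J(-2 - √(-1 + 4)) - 42)² = ((-2 - √(-1 + 4)) - 42)² = ((-2 - √3) - 42)² = (-44 - √3)²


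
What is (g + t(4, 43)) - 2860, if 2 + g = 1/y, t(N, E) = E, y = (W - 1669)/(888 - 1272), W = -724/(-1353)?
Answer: -6363184075/2257433 ≈ -2818.8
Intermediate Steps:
W = 724/1353 (W = -724*(-1/1353) = 724/1353 ≈ 0.53511)
y = 2257433/519552 (y = (724/1353 - 1669)/(888 - 1272) = -2257433/1353/(-384) = -2257433/1353*(-1/384) = 2257433/519552 ≈ 4.3450)
g = -3995314/2257433 (g = -2 + 1/(2257433/519552) = -2 + 519552/2257433 = -3995314/2257433 ≈ -1.7698)
(g + t(4, 43)) - 2860 = (-3995314/2257433 + 43) - 2860 = 93074305/2257433 - 2860 = -6363184075/2257433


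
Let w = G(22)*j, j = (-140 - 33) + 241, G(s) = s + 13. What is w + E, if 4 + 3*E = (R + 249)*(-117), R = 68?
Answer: -29953/3 ≈ -9984.3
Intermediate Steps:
G(s) = 13 + s
j = 68 (j = -173 + 241 = 68)
E = -37093/3 (E = -4/3 + ((68 + 249)*(-117))/3 = -4/3 + (317*(-117))/3 = -4/3 + (1/3)*(-37089) = -4/3 - 12363 = -37093/3 ≈ -12364.)
w = 2380 (w = (13 + 22)*68 = 35*68 = 2380)
w + E = 2380 - 37093/3 = -29953/3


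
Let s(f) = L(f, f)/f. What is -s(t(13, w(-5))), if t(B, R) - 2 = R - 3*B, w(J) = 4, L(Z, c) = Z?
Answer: -1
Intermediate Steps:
t(B, R) = 2 + R - 3*B (t(B, R) = 2 + (R - 3*B) = 2 + R - 3*B)
s(f) = 1 (s(f) = f/f = 1)
-s(t(13, w(-5))) = -1*1 = -1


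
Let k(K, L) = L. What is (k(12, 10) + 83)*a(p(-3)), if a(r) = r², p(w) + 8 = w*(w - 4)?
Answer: 15717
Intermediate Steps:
p(w) = -8 + w*(-4 + w) (p(w) = -8 + w*(w - 4) = -8 + w*(-4 + w))
(k(12, 10) + 83)*a(p(-3)) = (10 + 83)*(-8 + (-3)² - 4*(-3))² = 93*(-8 + 9 + 12)² = 93*13² = 93*169 = 15717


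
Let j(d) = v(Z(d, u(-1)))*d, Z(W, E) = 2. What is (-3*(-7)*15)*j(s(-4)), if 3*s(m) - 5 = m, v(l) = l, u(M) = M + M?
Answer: 210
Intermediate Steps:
u(M) = 2*M
s(m) = 5/3 + m/3
j(d) = 2*d
(-3*(-7)*15)*j(s(-4)) = (-3*(-7)*15)*(2*(5/3 + (1/3)*(-4))) = (21*15)*(2*(5/3 - 4/3)) = 315*(2*(1/3)) = 315*(2/3) = 210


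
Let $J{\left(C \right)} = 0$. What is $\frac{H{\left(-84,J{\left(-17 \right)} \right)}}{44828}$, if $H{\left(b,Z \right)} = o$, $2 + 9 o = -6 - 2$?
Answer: $- \frac{5}{201726} \approx -2.4786 \cdot 10^{-5}$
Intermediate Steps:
$o = - \frac{10}{9}$ ($o = - \frac{2}{9} + \frac{-6 - 2}{9} = - \frac{2}{9} + \frac{1}{9} \left(-8\right) = - \frac{2}{9} - \frac{8}{9} = - \frac{10}{9} \approx -1.1111$)
$H{\left(b,Z \right)} = - \frac{10}{9}$
$\frac{H{\left(-84,J{\left(-17 \right)} \right)}}{44828} = - \frac{10}{9 \cdot 44828} = \left(- \frac{10}{9}\right) \frac{1}{44828} = - \frac{5}{201726}$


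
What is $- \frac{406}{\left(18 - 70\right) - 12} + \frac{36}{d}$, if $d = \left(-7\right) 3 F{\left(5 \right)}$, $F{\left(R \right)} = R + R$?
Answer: $\frac{6913}{1120} \approx 6.1723$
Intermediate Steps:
$F{\left(R \right)} = 2 R$
$d = -210$ ($d = \left(-7\right) 3 \cdot 2 \cdot 5 = \left(-21\right) 10 = -210$)
$- \frac{406}{\left(18 - 70\right) - 12} + \frac{36}{d} = - \frac{406}{\left(18 - 70\right) - 12} + \frac{36}{-210} = - \frac{406}{-52 - 12} + 36 \left(- \frac{1}{210}\right) = - \frac{406}{-64} - \frac{6}{35} = \left(-406\right) \left(- \frac{1}{64}\right) - \frac{6}{35} = \frac{203}{32} - \frac{6}{35} = \frac{6913}{1120}$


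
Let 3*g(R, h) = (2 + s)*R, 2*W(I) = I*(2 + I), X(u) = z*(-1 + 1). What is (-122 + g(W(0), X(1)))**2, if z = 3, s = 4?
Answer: 14884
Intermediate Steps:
X(u) = 0 (X(u) = 3*(-1 + 1) = 3*0 = 0)
W(I) = I*(2 + I)/2 (W(I) = (I*(2 + I))/2 = I*(2 + I)/2)
g(R, h) = 2*R (g(R, h) = ((2 + 4)*R)/3 = (6*R)/3 = 2*R)
(-122 + g(W(0), X(1)))**2 = (-122 + 2*((1/2)*0*(2 + 0)))**2 = (-122 + 2*((1/2)*0*2))**2 = (-122 + 2*0)**2 = (-122 + 0)**2 = (-122)**2 = 14884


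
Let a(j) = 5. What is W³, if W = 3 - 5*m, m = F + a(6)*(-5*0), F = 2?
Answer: -343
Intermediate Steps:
m = 2 (m = 2 + 5*(-5*0) = 2 + 5*0 = 2 + 0 = 2)
W = -7 (W = 3 - 5*2 = 3 - 10 = -7)
W³ = (-7)³ = -343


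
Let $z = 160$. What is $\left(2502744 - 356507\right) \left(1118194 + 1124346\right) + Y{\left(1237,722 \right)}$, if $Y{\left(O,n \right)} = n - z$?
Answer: $4813022322542$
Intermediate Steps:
$Y{\left(O,n \right)} = -160 + n$ ($Y{\left(O,n \right)} = n - 160 = -160 + n$)
$\left(2502744 - 356507\right) \left(1118194 + 1124346\right) + Y{\left(1237,722 \right)} = \left(2502744 - 356507\right) \left(1118194 + 1124346\right) + \left(-160 + 722\right) = 2146237 \cdot 2242540 + 562 = 4813022321980 + 562 = 4813022322542$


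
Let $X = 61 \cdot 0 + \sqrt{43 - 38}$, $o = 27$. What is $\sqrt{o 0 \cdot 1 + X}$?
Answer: $\sqrt[4]{5} \approx 1.4953$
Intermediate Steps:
$X = \sqrt{5}$ ($X = 0 + \sqrt{5} = \sqrt{5} \approx 2.2361$)
$\sqrt{o 0 \cdot 1 + X} = \sqrt{27 \cdot 0 \cdot 1 + \sqrt{5}} = \sqrt{0 \cdot 1 + \sqrt{5}} = \sqrt{0 + \sqrt{5}} = \sqrt{\sqrt{5}} = \sqrt[4]{5}$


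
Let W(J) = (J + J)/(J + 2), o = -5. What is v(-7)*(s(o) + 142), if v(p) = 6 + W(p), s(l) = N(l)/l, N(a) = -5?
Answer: 6292/5 ≈ 1258.4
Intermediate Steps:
s(l) = -5/l
W(J) = 2*J/(2 + J) (W(J) = (2*J)/(2 + J) = 2*J/(2 + J))
v(p) = 6 + 2*p/(2 + p)
v(-7)*(s(o) + 142) = (4*(3 + 2*(-7))/(2 - 7))*(-5/(-5) + 142) = (4*(3 - 14)/(-5))*(-5*(-1/5) + 142) = (4*(-1/5)*(-11))*(1 + 142) = (44/5)*143 = 6292/5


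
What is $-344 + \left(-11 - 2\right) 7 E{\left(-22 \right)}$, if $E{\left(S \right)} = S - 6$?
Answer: $2204$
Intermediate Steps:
$E{\left(S \right)} = -6 + S$
$-344 + \left(-11 - 2\right) 7 E{\left(-22 \right)} = -344 + \left(-11 - 2\right) 7 \left(-6 - 22\right) = -344 + \left(-13\right) 7 \left(-28\right) = -344 - -2548 = -344 + 2548 = 2204$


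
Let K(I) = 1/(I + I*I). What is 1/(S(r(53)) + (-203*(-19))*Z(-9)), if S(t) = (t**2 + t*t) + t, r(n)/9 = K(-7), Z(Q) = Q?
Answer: -49/1700922 ≈ -2.8808e-5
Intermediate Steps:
K(I) = 1/(I + I**2)
r(n) = 3/14 (r(n) = 9*(1/((-7)*(1 - 7))) = 9*(-1/7/(-6)) = 9*(-1/7*(-1/6)) = 9*(1/42) = 3/14)
S(t) = t + 2*t**2 (S(t) = (t**2 + t**2) + t = 2*t**2 + t = t + 2*t**2)
1/(S(r(53)) + (-203*(-19))*Z(-9)) = 1/(3*(1 + 2*(3/14))/14 - 203*(-19)*(-9)) = 1/(3*(1 + 3/7)/14 + 3857*(-9)) = 1/((3/14)*(10/7) - 34713) = 1/(15/49 - 34713) = 1/(-1700922/49) = -49/1700922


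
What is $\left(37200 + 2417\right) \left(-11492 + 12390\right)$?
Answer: $35576066$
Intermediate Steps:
$\left(37200 + 2417\right) \left(-11492 + 12390\right) = 39617 \cdot 898 = 35576066$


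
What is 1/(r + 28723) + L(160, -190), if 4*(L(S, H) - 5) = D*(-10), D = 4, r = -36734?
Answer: -40056/8011 ≈ -5.0001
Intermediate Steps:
L(S, H) = -5 (L(S, H) = 5 + (4*(-10))/4 = 5 + (1/4)*(-40) = 5 - 10 = -5)
1/(r + 28723) + L(160, -190) = 1/(-36734 + 28723) - 5 = 1/(-8011) - 5 = -1/8011 - 5 = -40056/8011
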